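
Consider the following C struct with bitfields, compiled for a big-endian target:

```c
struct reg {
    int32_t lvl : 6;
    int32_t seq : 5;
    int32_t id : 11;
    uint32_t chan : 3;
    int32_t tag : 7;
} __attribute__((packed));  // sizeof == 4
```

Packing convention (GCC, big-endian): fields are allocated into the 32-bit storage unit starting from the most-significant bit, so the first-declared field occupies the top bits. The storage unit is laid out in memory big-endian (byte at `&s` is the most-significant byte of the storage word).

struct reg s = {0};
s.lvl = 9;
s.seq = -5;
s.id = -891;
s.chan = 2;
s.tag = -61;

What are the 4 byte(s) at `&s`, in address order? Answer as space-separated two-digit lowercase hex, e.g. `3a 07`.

27 72 15 43

[26+:6] lvl=9 & 0x3f = 0x9; word=0x24000000
[21+:5] seq=-5 & 0x1f = 0x1b; word=0x27600000
[10+:11] id=-891 & 0x7ff = 0x485; word=0x27721400
[7+:3] chan=2 & 0x7 = 0x2; word=0x27721500
[0+:7] tag=-61 & 0x7f = 0x43; word=0x27721543
word = 0x27721543 → big-endian bytes:
  [0]=0x27  [1]=0x72  [2]=0x15  [3]=0x43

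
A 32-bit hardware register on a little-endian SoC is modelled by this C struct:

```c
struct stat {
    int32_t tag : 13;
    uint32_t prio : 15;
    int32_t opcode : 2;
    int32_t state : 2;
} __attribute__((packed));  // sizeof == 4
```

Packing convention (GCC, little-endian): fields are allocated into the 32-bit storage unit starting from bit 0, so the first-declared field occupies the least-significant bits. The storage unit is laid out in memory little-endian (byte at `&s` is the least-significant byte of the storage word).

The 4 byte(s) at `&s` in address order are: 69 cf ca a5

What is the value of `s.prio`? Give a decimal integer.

[0]=0x69 [1]=0xcf [2]=0xca [3]=0xa5 (little-endian) → word 0xa5cacf69
tag [0+:13] = (word>>0) & 0x1fff = 3945
prio [13+:15] = (word>>13) & 0x7fff = 11862  ←
opcode [28+:2] = (word>>28) & 0x3 = 2
state [30+:2] = (word>>30) & 0x3 = 2

11862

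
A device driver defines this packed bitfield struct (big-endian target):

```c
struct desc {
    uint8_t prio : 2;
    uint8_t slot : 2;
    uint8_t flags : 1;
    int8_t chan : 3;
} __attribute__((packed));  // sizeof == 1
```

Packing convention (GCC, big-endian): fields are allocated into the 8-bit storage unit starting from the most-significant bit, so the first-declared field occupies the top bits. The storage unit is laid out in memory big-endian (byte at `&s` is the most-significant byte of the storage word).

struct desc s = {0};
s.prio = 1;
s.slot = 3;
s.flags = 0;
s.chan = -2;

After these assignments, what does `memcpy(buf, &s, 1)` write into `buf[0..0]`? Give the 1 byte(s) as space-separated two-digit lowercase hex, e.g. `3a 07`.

[6+:2] prio=1 & 0x3 = 0x1; word=0x40
[4+:2] slot=3 & 0x3 = 0x3; word=0x70
[3+:1] flags=0 & 0x1 = 0x0; word=0x70
[0+:3] chan=-2 & 0x7 = 0x6; word=0x76
word = 0x76 → big-endian bytes:
  [0]=0x76

76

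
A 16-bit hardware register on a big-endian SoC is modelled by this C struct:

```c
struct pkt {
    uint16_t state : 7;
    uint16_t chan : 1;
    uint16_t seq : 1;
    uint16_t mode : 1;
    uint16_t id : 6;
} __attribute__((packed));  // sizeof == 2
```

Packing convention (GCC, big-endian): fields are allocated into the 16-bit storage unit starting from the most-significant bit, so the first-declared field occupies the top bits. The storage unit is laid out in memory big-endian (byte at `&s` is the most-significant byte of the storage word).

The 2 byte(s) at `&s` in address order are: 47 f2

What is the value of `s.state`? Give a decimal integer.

[0]=0x47 [1]=0xf2 (big-endian) → word 0x47f2
state:7 @ bit 9 → (0x47f2>>9)&0x7f = 0x23  ←
chan:1 @ bit 8 → (0x47f2>>8)&0x1 = 0x1
seq:1 @ bit 7 → (0x47f2>>7)&0x1 = 0x1
mode:1 @ bit 6 → (0x47f2>>6)&0x1 = 0x1
id:6 @ bit 0 → (0x47f2>>0)&0x3f = 0x32

35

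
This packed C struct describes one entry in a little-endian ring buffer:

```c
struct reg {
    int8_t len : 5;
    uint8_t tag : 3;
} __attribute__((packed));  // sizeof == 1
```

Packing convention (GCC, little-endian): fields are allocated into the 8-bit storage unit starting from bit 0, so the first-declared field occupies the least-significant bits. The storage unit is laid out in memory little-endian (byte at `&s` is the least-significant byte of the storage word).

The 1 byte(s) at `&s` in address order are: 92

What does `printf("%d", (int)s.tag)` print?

4

[0]=0x92 (little-endian) → word 0x92
len [0+:5] = (word>>0) & 0x1f = 18
tag [5+:3] = (word>>5) & 0x7 = 4  ←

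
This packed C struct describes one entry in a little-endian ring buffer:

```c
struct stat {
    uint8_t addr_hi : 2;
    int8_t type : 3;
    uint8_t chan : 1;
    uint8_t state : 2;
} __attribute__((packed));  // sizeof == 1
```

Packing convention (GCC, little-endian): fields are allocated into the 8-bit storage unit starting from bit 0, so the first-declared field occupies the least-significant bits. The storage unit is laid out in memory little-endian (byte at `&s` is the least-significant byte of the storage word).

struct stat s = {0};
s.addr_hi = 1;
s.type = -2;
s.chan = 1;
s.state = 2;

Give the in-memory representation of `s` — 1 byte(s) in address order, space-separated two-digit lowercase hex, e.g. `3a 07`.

b9

addr_hi (2b) val=1 bits=0x1 at bit 0: 0x01
type (3b) val=-2 bits=0x6 at bit 2: 0x19
chan (1b) val=1 bits=0x1 at bit 5: 0x39
state (2b) val=2 bits=0x2 at bit 6: 0xb9
word = 0xb9 → little-endian bytes:
  [0]=0xb9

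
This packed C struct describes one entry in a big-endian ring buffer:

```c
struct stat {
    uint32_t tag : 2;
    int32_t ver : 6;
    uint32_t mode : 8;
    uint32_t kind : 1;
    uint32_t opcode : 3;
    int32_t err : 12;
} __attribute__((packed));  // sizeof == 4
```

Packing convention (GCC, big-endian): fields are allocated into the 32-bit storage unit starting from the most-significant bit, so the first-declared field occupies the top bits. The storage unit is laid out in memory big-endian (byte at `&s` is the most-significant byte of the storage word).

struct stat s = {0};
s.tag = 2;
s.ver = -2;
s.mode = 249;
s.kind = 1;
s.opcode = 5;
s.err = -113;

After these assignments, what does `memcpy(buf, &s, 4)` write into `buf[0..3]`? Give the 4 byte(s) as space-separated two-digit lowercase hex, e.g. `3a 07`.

tag:2 = 2 → 0x2 << 30 → word 0x80000000
ver:6 = -2 → 0x3e << 24 → word 0xbe000000
mode:8 = 249 → 0xf9 << 16 → word 0xbef90000
kind:1 = 1 → 0x1 << 15 → word 0xbef98000
opcode:3 = 5 → 0x5 << 12 → word 0xbef9d000
err:12 = -113 → 0xf8f << 0 → word 0xbef9df8f
word = 0xbef9df8f → big-endian bytes:
  [0]=0xbe  [1]=0xf9  [2]=0xdf  [3]=0x8f

be f9 df 8f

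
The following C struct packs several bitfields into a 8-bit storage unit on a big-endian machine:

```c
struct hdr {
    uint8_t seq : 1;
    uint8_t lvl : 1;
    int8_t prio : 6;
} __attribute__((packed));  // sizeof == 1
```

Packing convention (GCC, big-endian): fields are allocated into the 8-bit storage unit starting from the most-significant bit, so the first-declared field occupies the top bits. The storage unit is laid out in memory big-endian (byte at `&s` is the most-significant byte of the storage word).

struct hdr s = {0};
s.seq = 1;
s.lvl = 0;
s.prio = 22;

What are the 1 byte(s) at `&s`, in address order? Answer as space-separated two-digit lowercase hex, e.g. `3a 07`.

seq (1b) val=1 bits=0x1 at bit 7: 0x80
lvl (1b) val=0 bits=0x0 at bit 6: 0x80
prio (6b) val=22 bits=0x16 at bit 0: 0x96
word = 0x96 → big-endian bytes:
  [0]=0x96

96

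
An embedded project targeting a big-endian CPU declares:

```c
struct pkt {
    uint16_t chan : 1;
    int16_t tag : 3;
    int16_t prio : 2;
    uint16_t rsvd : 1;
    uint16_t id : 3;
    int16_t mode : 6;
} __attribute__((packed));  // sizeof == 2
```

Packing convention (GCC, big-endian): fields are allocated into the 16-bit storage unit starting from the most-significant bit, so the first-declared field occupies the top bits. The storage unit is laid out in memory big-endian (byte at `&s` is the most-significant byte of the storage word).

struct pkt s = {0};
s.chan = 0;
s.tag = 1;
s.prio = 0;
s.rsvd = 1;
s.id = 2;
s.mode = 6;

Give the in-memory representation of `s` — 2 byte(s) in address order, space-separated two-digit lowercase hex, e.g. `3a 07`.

chan:1 = 0 → 0x0 << 15 → word 0x0000
tag:3 = 1 → 0x1 << 12 → word 0x1000
prio:2 = 0 → 0x0 << 10 → word 0x1000
rsvd:1 = 1 → 0x1 << 9 → word 0x1200
id:3 = 2 → 0x2 << 6 → word 0x1280
mode:6 = 6 → 0x6 << 0 → word 0x1286
word = 0x1286 → big-endian bytes:
  [0]=0x12  [1]=0x86

12 86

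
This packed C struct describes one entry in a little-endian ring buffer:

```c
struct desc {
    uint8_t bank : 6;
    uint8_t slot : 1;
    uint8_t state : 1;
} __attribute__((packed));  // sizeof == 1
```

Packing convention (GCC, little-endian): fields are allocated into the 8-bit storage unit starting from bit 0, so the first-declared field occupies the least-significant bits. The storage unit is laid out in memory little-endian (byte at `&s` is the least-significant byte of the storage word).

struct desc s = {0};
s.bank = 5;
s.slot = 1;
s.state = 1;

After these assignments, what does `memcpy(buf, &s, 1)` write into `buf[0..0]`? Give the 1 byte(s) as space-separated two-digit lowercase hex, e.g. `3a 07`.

c5

[0+:6] bank=5 & 0x3f = 0x5; word=0x05
[6+:1] slot=1 & 0x1 = 0x1; word=0x45
[7+:1] state=1 & 0x1 = 0x1; word=0xc5
word = 0xc5 → little-endian bytes:
  [0]=0xc5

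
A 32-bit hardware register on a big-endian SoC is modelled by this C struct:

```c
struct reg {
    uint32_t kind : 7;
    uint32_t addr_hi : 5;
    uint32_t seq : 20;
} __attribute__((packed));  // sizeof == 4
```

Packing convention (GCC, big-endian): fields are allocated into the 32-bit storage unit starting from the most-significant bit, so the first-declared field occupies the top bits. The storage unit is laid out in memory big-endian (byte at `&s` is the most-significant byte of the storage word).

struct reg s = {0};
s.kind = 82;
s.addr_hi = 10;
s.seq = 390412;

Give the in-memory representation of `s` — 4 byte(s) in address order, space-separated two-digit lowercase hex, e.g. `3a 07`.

kind (7b) val=82 bits=0x52 at bit 25: 0xa4000000
addr_hi (5b) val=10 bits=0xa at bit 20: 0xa4a00000
seq (20b) val=390412 bits=0x5f50c at bit 0: 0xa4a5f50c
word = 0xa4a5f50c → big-endian bytes:
  [0]=0xa4  [1]=0xa5  [2]=0xf5  [3]=0x0c

a4 a5 f5 0c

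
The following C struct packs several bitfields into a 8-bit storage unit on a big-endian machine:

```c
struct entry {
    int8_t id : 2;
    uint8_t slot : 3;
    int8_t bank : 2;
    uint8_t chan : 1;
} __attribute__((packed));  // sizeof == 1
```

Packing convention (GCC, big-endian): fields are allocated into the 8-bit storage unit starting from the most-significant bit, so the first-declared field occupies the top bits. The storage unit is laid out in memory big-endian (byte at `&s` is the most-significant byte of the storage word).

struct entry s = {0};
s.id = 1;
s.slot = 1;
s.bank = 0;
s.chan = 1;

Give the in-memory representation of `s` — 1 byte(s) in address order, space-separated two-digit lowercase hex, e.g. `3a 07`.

49

id (2b) val=1 bits=0x1 at bit 6: 0x40
slot (3b) val=1 bits=0x1 at bit 3: 0x48
bank (2b) val=0 bits=0x0 at bit 1: 0x48
chan (1b) val=1 bits=0x1 at bit 0: 0x49
word = 0x49 → big-endian bytes:
  [0]=0x49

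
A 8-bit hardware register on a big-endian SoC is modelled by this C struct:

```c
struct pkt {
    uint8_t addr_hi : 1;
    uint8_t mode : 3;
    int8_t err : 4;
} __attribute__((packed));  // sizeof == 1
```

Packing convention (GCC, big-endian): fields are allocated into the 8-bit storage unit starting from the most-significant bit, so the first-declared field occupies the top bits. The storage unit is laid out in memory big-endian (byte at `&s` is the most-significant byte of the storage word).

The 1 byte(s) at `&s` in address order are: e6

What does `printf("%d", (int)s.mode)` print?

[0]=0xe6 (big-endian) → word 0xe6
addr_hi:1 @ bit 7 → (0xe6>>7)&0x1 = 0x1
mode:3 @ bit 4 → (0xe6>>4)&0x7 = 0x6  ←
err:4 @ bit 0 → (0xe6>>0)&0xf = 0x6

6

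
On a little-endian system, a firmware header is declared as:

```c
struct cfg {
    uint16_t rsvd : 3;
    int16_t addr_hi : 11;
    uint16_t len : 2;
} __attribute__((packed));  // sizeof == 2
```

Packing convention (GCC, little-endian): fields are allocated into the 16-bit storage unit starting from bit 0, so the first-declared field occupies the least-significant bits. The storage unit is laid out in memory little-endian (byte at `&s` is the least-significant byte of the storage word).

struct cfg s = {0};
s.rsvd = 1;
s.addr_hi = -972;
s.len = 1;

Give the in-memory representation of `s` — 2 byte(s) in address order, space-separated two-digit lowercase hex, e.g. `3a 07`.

rsvd:3 = 1 → 0x1 << 0 → word 0x0001
addr_hi:11 = -972 → 0x434 << 3 → word 0x21a1
len:2 = 1 → 0x1 << 14 → word 0x61a1
word = 0x61a1 → little-endian bytes:
  [0]=0xa1  [1]=0x61

a1 61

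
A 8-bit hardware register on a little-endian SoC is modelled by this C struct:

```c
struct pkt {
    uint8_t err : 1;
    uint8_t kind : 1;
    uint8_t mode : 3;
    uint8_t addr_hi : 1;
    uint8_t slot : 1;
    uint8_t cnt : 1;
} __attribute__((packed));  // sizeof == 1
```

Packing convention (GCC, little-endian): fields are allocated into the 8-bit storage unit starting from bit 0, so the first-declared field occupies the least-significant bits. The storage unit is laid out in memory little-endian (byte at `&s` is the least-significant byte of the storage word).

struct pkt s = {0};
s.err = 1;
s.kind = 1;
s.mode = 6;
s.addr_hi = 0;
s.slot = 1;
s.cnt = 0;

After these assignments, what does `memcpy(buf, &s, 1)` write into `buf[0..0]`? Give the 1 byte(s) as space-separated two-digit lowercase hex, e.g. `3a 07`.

err (1b) val=1 bits=0x1 at bit 0: 0x01
kind (1b) val=1 bits=0x1 at bit 1: 0x03
mode (3b) val=6 bits=0x6 at bit 2: 0x1b
addr_hi (1b) val=0 bits=0x0 at bit 5: 0x1b
slot (1b) val=1 bits=0x1 at bit 6: 0x5b
cnt (1b) val=0 bits=0x0 at bit 7: 0x5b
word = 0x5b → little-endian bytes:
  [0]=0x5b

5b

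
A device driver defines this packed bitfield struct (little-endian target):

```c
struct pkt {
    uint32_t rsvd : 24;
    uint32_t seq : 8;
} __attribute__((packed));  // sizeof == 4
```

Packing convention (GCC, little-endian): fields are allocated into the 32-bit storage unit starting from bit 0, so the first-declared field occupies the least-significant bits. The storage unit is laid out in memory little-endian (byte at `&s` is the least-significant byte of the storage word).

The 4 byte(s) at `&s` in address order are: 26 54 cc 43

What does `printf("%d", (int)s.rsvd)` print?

[0]=0x26 [1]=0x54 [2]=0xcc [3]=0x43 (little-endian) → word 0x43cc5426
rsvd [0+:24] = (word>>0) & 0xffffff = 13390886  ←
seq [24+:8] = (word>>24) & 0xff = 67

13390886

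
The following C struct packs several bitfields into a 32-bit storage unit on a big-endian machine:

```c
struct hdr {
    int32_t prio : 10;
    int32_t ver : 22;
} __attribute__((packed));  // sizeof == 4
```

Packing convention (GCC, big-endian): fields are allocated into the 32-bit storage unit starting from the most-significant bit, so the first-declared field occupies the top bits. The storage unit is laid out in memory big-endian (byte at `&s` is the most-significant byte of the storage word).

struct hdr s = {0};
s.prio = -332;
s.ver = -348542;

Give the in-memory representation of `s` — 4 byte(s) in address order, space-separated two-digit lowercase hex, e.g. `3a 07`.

[22+:10] prio=-332 & 0x3ff = 0x2b4; word=0xad000000
[0+:22] ver=-348542 & 0x3fffff = 0x3aae82; word=0xad3aae82
word = 0xad3aae82 → big-endian bytes:
  [0]=0xad  [1]=0x3a  [2]=0xae  [3]=0x82

ad 3a ae 82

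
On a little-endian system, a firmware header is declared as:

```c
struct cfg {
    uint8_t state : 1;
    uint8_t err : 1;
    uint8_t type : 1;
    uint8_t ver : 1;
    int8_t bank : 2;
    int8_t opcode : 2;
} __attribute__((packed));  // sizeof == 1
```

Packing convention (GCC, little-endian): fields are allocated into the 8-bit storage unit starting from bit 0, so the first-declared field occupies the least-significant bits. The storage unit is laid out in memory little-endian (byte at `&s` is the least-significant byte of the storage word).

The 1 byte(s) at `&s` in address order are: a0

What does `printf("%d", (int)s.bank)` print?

[0]=0xa0 (little-endian) → word 0xa0
state:1 @ bit 0 → (0xa0>>0)&0x1 = 0x0
err:1 @ bit 1 → (0xa0>>1)&0x1 = 0x0
type:1 @ bit 2 → (0xa0>>2)&0x1 = 0x0
ver:1 @ bit 3 → (0xa0>>3)&0x1 = 0x0
bank:2 @ bit 4 → (0xa0>>4)&0x3 = 0x2  ←
opcode:2 @ bit 6 → (0xa0>>6)&0x3 = 0x2
bank signed 2b, MSB=1: 2 - 4 = -2

-2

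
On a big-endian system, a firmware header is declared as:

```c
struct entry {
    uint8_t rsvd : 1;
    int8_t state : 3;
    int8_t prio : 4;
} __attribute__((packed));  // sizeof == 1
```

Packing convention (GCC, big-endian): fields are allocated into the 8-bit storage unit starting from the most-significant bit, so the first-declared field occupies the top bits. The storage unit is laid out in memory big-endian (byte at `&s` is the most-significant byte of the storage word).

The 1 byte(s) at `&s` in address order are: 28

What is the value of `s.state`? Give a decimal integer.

[0]=0x28 (big-endian) → word 0x28
rsvd [7+:1] = (word>>7) & 0x1 = 0
state [4+:3] = (word>>4) & 0x7 = 2  ←
prio [0+:4] = (word>>0) & 0xf = 8
state signed 3b, MSB=0: value = 2

2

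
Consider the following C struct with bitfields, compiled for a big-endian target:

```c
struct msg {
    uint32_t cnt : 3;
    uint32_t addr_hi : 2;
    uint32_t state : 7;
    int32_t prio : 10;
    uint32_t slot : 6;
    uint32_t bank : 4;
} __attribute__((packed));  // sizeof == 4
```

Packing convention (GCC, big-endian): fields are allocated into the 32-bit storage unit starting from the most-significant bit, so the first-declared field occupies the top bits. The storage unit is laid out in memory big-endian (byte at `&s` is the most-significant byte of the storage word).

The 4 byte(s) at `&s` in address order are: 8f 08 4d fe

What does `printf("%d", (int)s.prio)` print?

-493

[0]=0x8f [1]=0x08 [2]=0x4d [3]=0xfe (big-endian) → word 0x8f084dfe
cnt:3 @ bit 29 → (0x8f084dfe>>29)&0x7 = 0x4
addr_hi:2 @ bit 27 → (0x8f084dfe>>27)&0x3 = 0x1
state:7 @ bit 20 → (0x8f084dfe>>20)&0x7f = 0x70
prio:10 @ bit 10 → (0x8f084dfe>>10)&0x3ff = 0x213  ←
slot:6 @ bit 4 → (0x8f084dfe>>4)&0x3f = 0x1f
bank:4 @ bit 0 → (0x8f084dfe>>0)&0xf = 0xe
prio signed 10b, MSB=1: 531 - 1024 = -493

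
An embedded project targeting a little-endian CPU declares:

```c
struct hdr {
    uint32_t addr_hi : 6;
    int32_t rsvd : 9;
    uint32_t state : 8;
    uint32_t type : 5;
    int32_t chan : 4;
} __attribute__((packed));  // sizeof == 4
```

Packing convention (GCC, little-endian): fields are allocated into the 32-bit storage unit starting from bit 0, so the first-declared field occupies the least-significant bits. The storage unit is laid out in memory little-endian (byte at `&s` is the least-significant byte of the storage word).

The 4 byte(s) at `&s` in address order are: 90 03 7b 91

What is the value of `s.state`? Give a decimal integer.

246

[0]=0x90 [1]=0x03 [2]=0x7b [3]=0x91 (little-endian) → word 0x917b0390
addr_hi:6 @ bit 0 → (0x917b0390>>0)&0x3f = 0x10
rsvd:9 @ bit 6 → (0x917b0390>>6)&0x1ff = 0xe
state:8 @ bit 15 → (0x917b0390>>15)&0xff = 0xf6  ←
type:5 @ bit 23 → (0x917b0390>>23)&0x1f = 0x2
chan:4 @ bit 28 → (0x917b0390>>28)&0xf = 0x9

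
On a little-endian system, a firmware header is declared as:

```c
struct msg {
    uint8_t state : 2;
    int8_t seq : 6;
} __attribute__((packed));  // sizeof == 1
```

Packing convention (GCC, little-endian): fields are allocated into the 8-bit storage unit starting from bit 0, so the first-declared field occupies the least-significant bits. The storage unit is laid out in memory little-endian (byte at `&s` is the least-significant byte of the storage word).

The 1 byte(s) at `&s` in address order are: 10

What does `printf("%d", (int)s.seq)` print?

4

[0]=0x10 (little-endian) → word 0x10
state:2 @ bit 0 → (0x10>>0)&0x3 = 0x0
seq:6 @ bit 2 → (0x10>>2)&0x3f = 0x4  ←
seq signed 6b, MSB=0: value = 4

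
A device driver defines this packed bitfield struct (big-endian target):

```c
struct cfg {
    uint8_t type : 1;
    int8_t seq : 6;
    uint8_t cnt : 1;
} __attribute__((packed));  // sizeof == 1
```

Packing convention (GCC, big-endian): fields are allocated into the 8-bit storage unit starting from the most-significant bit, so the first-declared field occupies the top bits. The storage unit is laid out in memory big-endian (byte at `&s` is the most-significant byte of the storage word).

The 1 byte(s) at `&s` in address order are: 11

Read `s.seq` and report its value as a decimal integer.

8

[0]=0x11 (big-endian) → word 0x11
type:1 @ bit 7 → (0x11>>7)&0x1 = 0x0
seq:6 @ bit 1 → (0x11>>1)&0x3f = 0x8  ←
cnt:1 @ bit 0 → (0x11>>0)&0x1 = 0x1
seq signed 6b, MSB=0: value = 8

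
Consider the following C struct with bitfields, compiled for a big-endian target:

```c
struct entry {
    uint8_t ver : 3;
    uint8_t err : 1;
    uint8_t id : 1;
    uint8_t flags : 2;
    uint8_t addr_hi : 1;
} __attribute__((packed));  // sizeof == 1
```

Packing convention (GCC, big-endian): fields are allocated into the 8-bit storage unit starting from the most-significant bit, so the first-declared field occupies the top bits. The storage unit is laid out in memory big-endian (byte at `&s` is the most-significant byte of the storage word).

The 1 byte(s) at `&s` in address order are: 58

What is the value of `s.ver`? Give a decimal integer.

2

[0]=0x58 (big-endian) → word 0x58
ver:3 @ bit 5 → (0x58>>5)&0x7 = 0x2  ←
err:1 @ bit 4 → (0x58>>4)&0x1 = 0x1
id:1 @ bit 3 → (0x58>>3)&0x1 = 0x1
flags:2 @ bit 1 → (0x58>>1)&0x3 = 0x0
addr_hi:1 @ bit 0 → (0x58>>0)&0x1 = 0x0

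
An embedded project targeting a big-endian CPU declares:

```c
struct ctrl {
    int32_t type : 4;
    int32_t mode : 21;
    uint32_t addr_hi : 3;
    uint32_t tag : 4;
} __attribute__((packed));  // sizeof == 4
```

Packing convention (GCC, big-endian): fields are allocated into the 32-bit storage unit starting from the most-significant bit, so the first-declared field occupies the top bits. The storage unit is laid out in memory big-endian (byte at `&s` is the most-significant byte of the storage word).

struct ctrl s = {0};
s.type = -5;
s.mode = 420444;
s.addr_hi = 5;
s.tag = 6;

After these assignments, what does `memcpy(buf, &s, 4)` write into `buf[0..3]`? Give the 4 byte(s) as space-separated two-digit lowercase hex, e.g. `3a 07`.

b3 35 2e 56

type (4b) val=-5 bits=0xb at bit 28: 0xb0000000
mode (21b) val=420444 bits=0x66a5c at bit 7: 0xb3352e00
addr_hi (3b) val=5 bits=0x5 at bit 4: 0xb3352e50
tag (4b) val=6 bits=0x6 at bit 0: 0xb3352e56
word = 0xb3352e56 → big-endian bytes:
  [0]=0xb3  [1]=0x35  [2]=0x2e  [3]=0x56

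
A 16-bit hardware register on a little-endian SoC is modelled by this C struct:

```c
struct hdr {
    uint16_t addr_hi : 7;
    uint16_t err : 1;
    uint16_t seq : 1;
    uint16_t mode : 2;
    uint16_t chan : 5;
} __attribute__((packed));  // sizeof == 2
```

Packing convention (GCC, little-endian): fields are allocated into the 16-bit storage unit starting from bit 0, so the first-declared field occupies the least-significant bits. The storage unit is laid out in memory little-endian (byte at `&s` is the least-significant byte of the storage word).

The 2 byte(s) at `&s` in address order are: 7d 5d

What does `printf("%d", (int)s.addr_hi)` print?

[0]=0x7d [1]=0x5d (little-endian) → word 0x5d7d
addr_hi [0+:7] = (word>>0) & 0x7f = 125  ←
err [7+:1] = (word>>7) & 0x1 = 0
seq [8+:1] = (word>>8) & 0x1 = 1
mode [9+:2] = (word>>9) & 0x3 = 2
chan [11+:5] = (word>>11) & 0x1f = 11

125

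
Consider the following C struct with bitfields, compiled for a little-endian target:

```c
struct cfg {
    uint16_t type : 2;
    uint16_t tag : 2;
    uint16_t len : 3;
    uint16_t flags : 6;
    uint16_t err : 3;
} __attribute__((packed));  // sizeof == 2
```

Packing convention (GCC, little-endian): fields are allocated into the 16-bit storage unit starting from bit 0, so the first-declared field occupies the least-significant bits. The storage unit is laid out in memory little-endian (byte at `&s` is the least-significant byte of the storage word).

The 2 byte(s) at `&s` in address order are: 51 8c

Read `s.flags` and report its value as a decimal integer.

24

[0]=0x51 [1]=0x8c (little-endian) → word 0x8c51
type [0+:2] = (word>>0) & 0x3 = 1
tag [2+:2] = (word>>2) & 0x3 = 0
len [4+:3] = (word>>4) & 0x7 = 5
flags [7+:6] = (word>>7) & 0x3f = 24  ←
err [13+:3] = (word>>13) & 0x7 = 4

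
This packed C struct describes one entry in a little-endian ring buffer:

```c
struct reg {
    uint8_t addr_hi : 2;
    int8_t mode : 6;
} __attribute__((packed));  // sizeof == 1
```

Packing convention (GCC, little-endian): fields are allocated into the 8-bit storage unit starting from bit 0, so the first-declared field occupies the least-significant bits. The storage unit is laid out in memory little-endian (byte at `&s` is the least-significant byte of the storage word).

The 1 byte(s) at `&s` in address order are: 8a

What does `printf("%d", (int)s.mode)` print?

[0]=0x8a (little-endian) → word 0x8a
addr_hi [0+:2] = (word>>0) & 0x3 = 2
mode [2+:6] = (word>>2) & 0x3f = 34  ←
mode signed 6b, MSB=1: 34 - 64 = -30

-30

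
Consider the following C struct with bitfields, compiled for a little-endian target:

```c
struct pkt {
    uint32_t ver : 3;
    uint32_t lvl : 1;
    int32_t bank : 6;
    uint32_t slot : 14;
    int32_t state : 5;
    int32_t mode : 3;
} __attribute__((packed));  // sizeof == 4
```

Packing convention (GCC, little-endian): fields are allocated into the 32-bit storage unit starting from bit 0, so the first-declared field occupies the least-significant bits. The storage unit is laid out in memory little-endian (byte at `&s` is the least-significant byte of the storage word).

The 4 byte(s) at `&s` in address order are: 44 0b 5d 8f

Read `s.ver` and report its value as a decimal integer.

4

[0]=0x44 [1]=0x0b [2]=0x5d [3]=0x8f (little-endian) → word 0x8f5d0b44
ver:3 @ bit 0 → (0x8f5d0b44>>0)&0x7 = 0x4  ←
lvl:1 @ bit 3 → (0x8f5d0b44>>3)&0x1 = 0x0
bank:6 @ bit 4 → (0x8f5d0b44>>4)&0x3f = 0x34
slot:14 @ bit 10 → (0x8f5d0b44>>10)&0x3fff = 0x1742
state:5 @ bit 24 → (0x8f5d0b44>>24)&0x1f = 0xf
mode:3 @ bit 29 → (0x8f5d0b44>>29)&0x7 = 0x4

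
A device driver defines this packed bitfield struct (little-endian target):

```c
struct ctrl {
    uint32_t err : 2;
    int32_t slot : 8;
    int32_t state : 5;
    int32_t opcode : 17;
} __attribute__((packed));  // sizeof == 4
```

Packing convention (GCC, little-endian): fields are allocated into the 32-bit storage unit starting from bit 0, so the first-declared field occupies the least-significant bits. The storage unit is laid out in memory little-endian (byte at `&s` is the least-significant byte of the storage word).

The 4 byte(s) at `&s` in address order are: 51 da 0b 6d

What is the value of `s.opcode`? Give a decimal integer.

55831

[0]=0x51 [1]=0xda [2]=0x0b [3]=0x6d (little-endian) → word 0x6d0bda51
err [0+:2] = (word>>0) & 0x3 = 1
slot [2+:8] = (word>>2) & 0xff = 148
state [10+:5] = (word>>10) & 0x1f = 22
opcode [15+:17] = (word>>15) & 0x1ffff = 55831  ←
opcode signed 17b, MSB=0: value = 55831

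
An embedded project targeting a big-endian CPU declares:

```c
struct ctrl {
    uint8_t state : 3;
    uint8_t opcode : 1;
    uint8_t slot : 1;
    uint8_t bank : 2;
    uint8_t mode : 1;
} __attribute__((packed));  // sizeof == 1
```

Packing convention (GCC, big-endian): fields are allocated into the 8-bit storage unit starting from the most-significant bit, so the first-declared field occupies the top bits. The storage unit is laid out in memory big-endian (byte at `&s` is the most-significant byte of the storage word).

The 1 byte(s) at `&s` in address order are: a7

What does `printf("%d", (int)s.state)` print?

[0]=0xa7 (big-endian) → word 0xa7
state [5+:3] = (word>>5) & 0x7 = 5  ←
opcode [4+:1] = (word>>4) & 0x1 = 0
slot [3+:1] = (word>>3) & 0x1 = 0
bank [1+:2] = (word>>1) & 0x3 = 3
mode [0+:1] = (word>>0) & 0x1 = 1

5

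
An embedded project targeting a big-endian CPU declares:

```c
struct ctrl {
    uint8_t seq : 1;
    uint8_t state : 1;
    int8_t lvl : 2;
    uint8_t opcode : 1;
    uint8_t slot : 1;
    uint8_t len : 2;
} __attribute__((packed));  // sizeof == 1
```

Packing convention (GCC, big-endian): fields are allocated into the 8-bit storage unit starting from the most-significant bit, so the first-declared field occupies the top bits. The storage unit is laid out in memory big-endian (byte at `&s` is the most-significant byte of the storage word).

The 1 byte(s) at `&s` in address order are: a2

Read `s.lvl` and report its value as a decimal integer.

-2

[0]=0xa2 (big-endian) → word 0xa2
seq:1 @ bit 7 → (0xa2>>7)&0x1 = 0x1
state:1 @ bit 6 → (0xa2>>6)&0x1 = 0x0
lvl:2 @ bit 4 → (0xa2>>4)&0x3 = 0x2  ←
opcode:1 @ bit 3 → (0xa2>>3)&0x1 = 0x0
slot:1 @ bit 2 → (0xa2>>2)&0x1 = 0x0
len:2 @ bit 0 → (0xa2>>0)&0x3 = 0x2
lvl signed 2b, MSB=1: 2 - 4 = -2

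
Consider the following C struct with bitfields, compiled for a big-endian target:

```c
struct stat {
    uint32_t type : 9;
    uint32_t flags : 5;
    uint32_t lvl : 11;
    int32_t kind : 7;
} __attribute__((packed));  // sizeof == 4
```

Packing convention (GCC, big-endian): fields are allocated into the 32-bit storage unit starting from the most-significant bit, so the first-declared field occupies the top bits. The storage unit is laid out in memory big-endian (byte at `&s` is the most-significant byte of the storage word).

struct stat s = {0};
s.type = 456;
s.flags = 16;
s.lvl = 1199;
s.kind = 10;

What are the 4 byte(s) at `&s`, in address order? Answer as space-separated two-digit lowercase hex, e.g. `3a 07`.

e4 42 57 8a

type (9b) val=456 bits=0x1c8 at bit 23: 0xe4000000
flags (5b) val=16 bits=0x10 at bit 18: 0xe4400000
lvl (11b) val=1199 bits=0x4af at bit 7: 0xe4425780
kind (7b) val=10 bits=0xa at bit 0: 0xe442578a
word = 0xe442578a → big-endian bytes:
  [0]=0xe4  [1]=0x42  [2]=0x57  [3]=0x8a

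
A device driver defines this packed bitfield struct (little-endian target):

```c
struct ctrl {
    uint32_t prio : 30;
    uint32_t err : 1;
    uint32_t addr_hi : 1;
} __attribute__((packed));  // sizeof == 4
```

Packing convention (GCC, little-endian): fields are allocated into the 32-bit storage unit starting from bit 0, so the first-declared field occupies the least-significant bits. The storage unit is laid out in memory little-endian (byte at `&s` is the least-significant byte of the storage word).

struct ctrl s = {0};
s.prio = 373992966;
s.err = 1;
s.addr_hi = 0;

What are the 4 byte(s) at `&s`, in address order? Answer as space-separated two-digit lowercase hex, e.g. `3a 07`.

prio:30 = 373992966 → 0x164aae06 << 0 → word 0x164aae06
err:1 = 1 → 0x1 << 30 → word 0x564aae06
addr_hi:1 = 0 → 0x0 << 31 → word 0x564aae06
word = 0x564aae06 → little-endian bytes:
  [0]=0x06  [1]=0xae  [2]=0x4a  [3]=0x56

06 ae 4a 56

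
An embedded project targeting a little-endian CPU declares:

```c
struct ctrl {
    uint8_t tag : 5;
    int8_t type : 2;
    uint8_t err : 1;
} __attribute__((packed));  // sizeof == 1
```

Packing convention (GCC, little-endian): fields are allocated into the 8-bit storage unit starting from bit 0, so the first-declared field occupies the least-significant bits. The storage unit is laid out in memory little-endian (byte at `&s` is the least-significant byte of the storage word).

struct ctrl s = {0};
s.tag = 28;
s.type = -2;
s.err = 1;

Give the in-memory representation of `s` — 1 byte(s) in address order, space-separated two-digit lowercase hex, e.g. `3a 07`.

dc

tag:5 = 28 → 0x1c << 0 → word 0x1c
type:2 = -2 → 0x2 << 5 → word 0x5c
err:1 = 1 → 0x1 << 7 → word 0xdc
word = 0xdc → little-endian bytes:
  [0]=0xdc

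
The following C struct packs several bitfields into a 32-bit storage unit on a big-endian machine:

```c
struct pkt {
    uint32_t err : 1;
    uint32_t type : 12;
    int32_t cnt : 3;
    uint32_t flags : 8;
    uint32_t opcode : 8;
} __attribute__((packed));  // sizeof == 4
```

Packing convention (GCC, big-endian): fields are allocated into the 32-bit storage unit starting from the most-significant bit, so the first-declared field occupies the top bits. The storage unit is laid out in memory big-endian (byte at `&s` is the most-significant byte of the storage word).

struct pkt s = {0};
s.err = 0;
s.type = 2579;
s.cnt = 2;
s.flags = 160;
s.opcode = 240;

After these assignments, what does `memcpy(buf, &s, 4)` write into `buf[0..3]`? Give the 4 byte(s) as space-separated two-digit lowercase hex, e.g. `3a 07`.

50 9a a0 f0

[31+:1] err=0 & 0x1 = 0x0; word=0x00000000
[19+:12] type=2579 & 0xfff = 0xa13; word=0x50980000
[16+:3] cnt=2 & 0x7 = 0x2; word=0x509a0000
[8+:8] flags=160 & 0xff = 0xa0; word=0x509aa000
[0+:8] opcode=240 & 0xff = 0xf0; word=0x509aa0f0
word = 0x509aa0f0 → big-endian bytes:
  [0]=0x50  [1]=0x9a  [2]=0xa0  [3]=0xf0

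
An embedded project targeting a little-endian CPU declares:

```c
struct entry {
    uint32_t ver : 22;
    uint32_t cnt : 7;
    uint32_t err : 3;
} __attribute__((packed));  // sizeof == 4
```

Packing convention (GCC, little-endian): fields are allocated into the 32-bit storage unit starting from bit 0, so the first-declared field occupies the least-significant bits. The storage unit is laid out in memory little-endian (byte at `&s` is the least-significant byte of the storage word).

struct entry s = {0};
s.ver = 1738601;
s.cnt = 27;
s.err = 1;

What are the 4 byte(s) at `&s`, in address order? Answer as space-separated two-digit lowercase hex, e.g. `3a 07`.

[0+:22] ver=1738601 & 0x3fffff = 0x1a8769; word=0x001a8769
[22+:7] cnt=27 & 0x7f = 0x1b; word=0x06da8769
[29+:3] err=1 & 0x7 = 0x1; word=0x26da8769
word = 0x26da8769 → little-endian bytes:
  [0]=0x69  [1]=0x87  [2]=0xda  [3]=0x26

69 87 da 26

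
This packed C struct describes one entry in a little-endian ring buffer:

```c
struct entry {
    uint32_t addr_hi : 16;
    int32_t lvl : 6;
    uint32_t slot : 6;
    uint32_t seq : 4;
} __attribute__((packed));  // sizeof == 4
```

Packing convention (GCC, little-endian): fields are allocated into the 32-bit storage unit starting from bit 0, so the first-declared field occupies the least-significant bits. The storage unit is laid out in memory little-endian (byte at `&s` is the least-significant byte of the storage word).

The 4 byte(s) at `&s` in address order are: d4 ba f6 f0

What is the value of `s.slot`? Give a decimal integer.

[0]=0xd4 [1]=0xba [2]=0xf6 [3]=0xf0 (little-endian) → word 0xf0f6bad4
addr_hi:16 @ bit 0 → (0xf0f6bad4>>0)&0xffff = 0xbad4
lvl:6 @ bit 16 → (0xf0f6bad4>>16)&0x3f = 0x36
slot:6 @ bit 22 → (0xf0f6bad4>>22)&0x3f = 0x3  ←
seq:4 @ bit 28 → (0xf0f6bad4>>28)&0xf = 0xf

3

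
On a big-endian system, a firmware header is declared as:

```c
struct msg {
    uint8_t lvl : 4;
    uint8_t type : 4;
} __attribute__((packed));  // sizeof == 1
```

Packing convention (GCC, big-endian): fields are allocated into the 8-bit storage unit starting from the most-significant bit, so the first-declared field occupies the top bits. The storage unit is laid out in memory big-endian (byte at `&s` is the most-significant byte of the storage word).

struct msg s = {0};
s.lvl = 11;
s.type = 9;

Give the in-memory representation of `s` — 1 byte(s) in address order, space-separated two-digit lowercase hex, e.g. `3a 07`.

b9

lvl:4 = 11 → 0xb << 4 → word 0xb0
type:4 = 9 → 0x9 << 0 → word 0xb9
word = 0xb9 → big-endian bytes:
  [0]=0xb9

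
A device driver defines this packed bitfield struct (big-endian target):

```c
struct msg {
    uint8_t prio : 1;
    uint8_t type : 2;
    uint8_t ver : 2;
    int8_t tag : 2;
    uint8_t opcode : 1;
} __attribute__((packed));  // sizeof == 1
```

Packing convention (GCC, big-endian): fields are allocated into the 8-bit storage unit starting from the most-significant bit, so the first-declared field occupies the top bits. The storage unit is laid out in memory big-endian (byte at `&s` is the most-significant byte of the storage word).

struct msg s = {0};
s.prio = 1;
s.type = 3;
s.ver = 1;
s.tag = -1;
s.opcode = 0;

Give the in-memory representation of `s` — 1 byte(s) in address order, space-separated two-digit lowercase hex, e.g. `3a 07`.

prio (1b) val=1 bits=0x1 at bit 7: 0x80
type (2b) val=3 bits=0x3 at bit 5: 0xe0
ver (2b) val=1 bits=0x1 at bit 3: 0xe8
tag (2b) val=-1 bits=0x3 at bit 1: 0xee
opcode (1b) val=0 bits=0x0 at bit 0: 0xee
word = 0xee → big-endian bytes:
  [0]=0xee

ee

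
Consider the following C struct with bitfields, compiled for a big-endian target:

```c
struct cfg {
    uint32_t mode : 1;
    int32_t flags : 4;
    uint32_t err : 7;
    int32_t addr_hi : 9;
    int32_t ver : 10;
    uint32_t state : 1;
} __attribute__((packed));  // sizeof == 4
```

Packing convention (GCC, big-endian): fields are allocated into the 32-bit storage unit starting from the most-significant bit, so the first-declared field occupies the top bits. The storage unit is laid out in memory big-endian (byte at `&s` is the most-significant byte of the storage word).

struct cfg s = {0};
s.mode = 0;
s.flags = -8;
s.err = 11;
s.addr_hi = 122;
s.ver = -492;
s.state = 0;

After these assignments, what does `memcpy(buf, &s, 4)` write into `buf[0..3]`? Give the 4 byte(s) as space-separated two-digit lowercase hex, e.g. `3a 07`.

40 b3 d4 28

[31+:1] mode=0 & 0x1 = 0x0; word=0x00000000
[27+:4] flags=-8 & 0xf = 0x8; word=0x40000000
[20+:7] err=11 & 0x7f = 0xb; word=0x40b00000
[11+:9] addr_hi=122 & 0x1ff = 0x7a; word=0x40b3d000
[1+:10] ver=-492 & 0x3ff = 0x214; word=0x40b3d428
[0+:1] state=0 & 0x1 = 0x0; word=0x40b3d428
word = 0x40b3d428 → big-endian bytes:
  [0]=0x40  [1]=0xb3  [2]=0xd4  [3]=0x28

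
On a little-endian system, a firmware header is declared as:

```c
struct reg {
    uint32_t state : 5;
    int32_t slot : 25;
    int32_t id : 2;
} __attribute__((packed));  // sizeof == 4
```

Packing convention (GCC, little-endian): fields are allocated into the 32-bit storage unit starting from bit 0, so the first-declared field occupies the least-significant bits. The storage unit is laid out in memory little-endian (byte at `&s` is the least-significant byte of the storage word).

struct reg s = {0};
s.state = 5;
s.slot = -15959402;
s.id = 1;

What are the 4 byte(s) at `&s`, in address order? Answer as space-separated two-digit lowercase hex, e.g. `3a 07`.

[0+:5] state=5 & 0x1f = 0x5; word=0x00000005
[5+:25] slot=-15959402 & 0x1ffffff = 0x10c7a96; word=0x218f52c5
[30+:2] id=1 & 0x3 = 0x1; word=0x618f52c5
word = 0x618f52c5 → little-endian bytes:
  [0]=0xc5  [1]=0x52  [2]=0x8f  [3]=0x61

c5 52 8f 61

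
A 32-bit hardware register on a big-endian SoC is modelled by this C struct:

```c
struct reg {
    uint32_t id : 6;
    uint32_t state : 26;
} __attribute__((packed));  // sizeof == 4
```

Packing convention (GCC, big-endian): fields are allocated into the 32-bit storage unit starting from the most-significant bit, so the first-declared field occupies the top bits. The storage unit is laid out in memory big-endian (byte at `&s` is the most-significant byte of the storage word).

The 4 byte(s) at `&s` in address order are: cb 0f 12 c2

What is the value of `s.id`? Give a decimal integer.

50

[0]=0xcb [1]=0x0f [2]=0x12 [3]=0xc2 (big-endian) → word 0xcb0f12c2
id [26+:6] = (word>>26) & 0x3f = 50  ←
state [0+:26] = (word>>0) & 0x3ffffff = 51319490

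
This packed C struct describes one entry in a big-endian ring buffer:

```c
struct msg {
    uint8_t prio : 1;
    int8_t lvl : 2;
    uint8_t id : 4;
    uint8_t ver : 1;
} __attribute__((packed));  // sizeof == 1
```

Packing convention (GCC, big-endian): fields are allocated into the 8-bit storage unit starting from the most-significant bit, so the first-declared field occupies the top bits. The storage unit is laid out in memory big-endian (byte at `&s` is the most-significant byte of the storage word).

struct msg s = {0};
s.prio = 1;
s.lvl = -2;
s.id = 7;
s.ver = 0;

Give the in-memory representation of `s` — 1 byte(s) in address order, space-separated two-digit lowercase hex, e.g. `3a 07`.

[7+:1] prio=1 & 0x1 = 0x1; word=0x80
[5+:2] lvl=-2 & 0x3 = 0x2; word=0xc0
[1+:4] id=7 & 0xf = 0x7; word=0xce
[0+:1] ver=0 & 0x1 = 0x0; word=0xce
word = 0xce → big-endian bytes:
  [0]=0xce

ce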